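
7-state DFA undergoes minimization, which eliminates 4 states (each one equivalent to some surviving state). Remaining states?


Original DFA: 7 states
Redundant states removed: 4
Minimized states = original - removed
= 7 - 4
= 3

3


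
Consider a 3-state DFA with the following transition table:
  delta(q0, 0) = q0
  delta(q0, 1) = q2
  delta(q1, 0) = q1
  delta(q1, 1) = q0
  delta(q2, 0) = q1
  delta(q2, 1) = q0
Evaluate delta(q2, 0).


Looking up transition function:
delta(q2, 0) in the table
Row: q2, Column: 0
Result: q1

q1


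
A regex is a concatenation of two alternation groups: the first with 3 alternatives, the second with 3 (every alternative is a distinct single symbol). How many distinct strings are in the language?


First group: 3 alternatives
Second group: 3 alternatives
Concatenation: each choice from group 1 pairs with each from group 2
Total = 3 x 3 = 9

9


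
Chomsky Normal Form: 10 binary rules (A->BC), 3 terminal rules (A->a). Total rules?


CNF allows two rule forms:
  A -> BC (binary): 10 rules
  A -> a (terminal): 3 rules
Total = 10 + 3 = 13

13


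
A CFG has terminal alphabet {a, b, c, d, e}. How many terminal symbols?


Terminal symbols: a, b, c, d, e
Counting each: a (#1), b (#2), c (#3), d (#4), e (#5)
Total = 5

5


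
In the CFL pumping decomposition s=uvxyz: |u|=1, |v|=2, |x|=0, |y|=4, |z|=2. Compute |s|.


|s| = |u| + |v| + |x| + |y| + |z|
= 1 + 2 + 0 + 4 + 2
= 3 + 0 + 6
= 3 + 6
= 9

9


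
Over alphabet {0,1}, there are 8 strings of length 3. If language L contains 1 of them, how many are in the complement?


Alphabet: {0,1}
String length: 3
Total strings of length 3 = 2^3 = 8
Strings in L = 1
Complement = total - |L|
= 8 - 1
= 7

7


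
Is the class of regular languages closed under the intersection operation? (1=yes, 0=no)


Regular languages are closed under:
- Union (DFA product construction)
- Intersection (DFA product construction)
- Complement (swap accept/reject states)
- Concatenation (NFA construction)
- Kleene star (NFA construction)
intersection is in this list
Therefore: closed

1


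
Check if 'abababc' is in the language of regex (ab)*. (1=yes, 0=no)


Pattern: (ab)*
String: 'abababc'
Pattern requires: zero or more repetitions of 'ab'
Length 7 is odd -> cannot be (ab)* -> no match
Result: 0

0


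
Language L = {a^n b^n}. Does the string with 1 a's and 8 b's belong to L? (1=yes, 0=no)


Language requires equal numbers of a's and b's
PDA pushes for each 'a', pops for each 'b'
Number of a's = 1
Number of b's = 8
1 != 8 -> Reject

0


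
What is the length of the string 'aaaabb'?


String: 'aaaabb'
Counting characters:
  'a' appears 4 time(s)
  'b' appears 2 time(s)
Total length = 4 + 2 = 6

6


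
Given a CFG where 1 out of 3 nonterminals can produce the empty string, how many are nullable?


Nonterminals: {S, A, B}
A nonterminal is nullable if it can derive epsilon
Counting nullable nonterminals: 1
Total nullable = 1

1


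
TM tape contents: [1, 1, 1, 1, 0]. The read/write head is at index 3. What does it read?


Tape: [1, 1, 1, 1, 0]
Positions: 0 1 2 3 4
Values:    1 1 1 1 0
Head at position 3
tape[3] = 1

1


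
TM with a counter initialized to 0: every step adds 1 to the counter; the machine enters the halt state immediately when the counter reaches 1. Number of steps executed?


Counter starts at 0. Counting sequence:
  Step 1: counter = 1
Counter reached 1 -> halt
Total steps = 1

1


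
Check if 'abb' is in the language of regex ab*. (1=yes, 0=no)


Pattern: ab*
String: 'abb'
Pattern requires: exactly one 'a' followed by zero or more 'b's
First char is 'a' -> OK
Rest 'bb': all b's? Yes
Result: 1

1


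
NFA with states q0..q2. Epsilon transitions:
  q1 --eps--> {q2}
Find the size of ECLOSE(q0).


Starting from q0
Initialize closure = {q0}
q0 has no outgoing epsilon transitions -> nothing to add
Final closure: {q0}
Size = 1

1


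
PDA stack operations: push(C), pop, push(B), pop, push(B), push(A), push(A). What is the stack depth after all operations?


Tracing stack operations:
  push(C) -> stack = [C], depth=1
  pop -> removed C, stack = [], depth=0
  push(B) -> stack = [B], depth=1
  pop -> removed B, stack = [], depth=0
  push(B) -> stack = [B], depth=1
  push(A) -> stack = [B,A], depth=2
  push(A) -> stack = [B,A,A], depth=3
Final depth = 3

3


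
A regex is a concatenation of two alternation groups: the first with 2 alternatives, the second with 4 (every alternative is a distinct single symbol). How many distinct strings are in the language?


First group: 2 alternatives
Second group: 4 alternatives
Concatenation: each choice from group 1 pairs with each from group 2
Total = 2 x 4 = 8

8


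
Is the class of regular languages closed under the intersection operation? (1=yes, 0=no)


Regular languages are closed under:
- Union (DFA product construction)
- Intersection (DFA product construction)
- Complement (swap accept/reject states)
- Concatenation (NFA construction)
- Kleene star (NFA construction)
intersection is in this list
Therefore: closed

1


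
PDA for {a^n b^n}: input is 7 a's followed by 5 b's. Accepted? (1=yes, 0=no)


Language requires equal numbers of a's and b's
PDA pushes for each 'a', pops for each 'b'
Number of a's = 7
Number of b's = 5
7 != 5 -> Reject

0


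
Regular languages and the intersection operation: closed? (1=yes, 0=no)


Regular languages are closed under all standard operations:
- Union: Yes (product construction)
- Intersection: Yes (product construction)
- Complement: Yes (swap accept/reject)
- Concatenation: Yes (NFA construction)
Operation: intersection -> Closed

1


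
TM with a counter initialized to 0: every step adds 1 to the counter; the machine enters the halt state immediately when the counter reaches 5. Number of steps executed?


Counter starts at 0. Counting sequence:
  Step 1: counter = 1
  Step 2: counter = 2
  Step 3: counter = 3
  Step 4: counter = 4
  Step 5: counter = 5
Counter reached 5 -> halt
Total steps = 5

5


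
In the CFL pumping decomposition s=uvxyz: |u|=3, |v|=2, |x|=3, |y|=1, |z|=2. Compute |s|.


|s| = |u| + |v| + |x| + |y| + |z|
= 3 + 2 + 3 + 1 + 2
= 5 + 3 + 3
= 8 + 3
= 11

11


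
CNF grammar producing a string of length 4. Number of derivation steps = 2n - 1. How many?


Chomsky Normal Form derivation:
String length n = 4
Each step either:
  - Splits a nonterminal into two (n-1 such steps)
  - Converts a nonterminal to terminal (n such steps)
Total = (n-1) + n = 2n - 1
= 2(4) - 1
= 8 - 1
= 7

7


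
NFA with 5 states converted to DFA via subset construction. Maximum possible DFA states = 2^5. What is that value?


NFA has 5 states
Subset construction: each DFA state = subset of NFA states
Maximum subsets = 2^5
2^5 = 32

32


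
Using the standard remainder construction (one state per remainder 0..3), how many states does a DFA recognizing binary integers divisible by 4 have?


Divisibility by 4 is tracked via the remainder mod 4: 0, 1, ..., 3
The construction assigns one state to each remainder
Number of remainders = 4

4


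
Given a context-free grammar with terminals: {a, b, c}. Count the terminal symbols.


Terminal symbols: a, b, c
Counting each: a (#1), b (#2), c (#3)
Total = 3

3


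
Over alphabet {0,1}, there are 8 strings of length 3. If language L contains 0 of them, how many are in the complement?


Alphabet: {0,1}
String length: 3
Total strings of length 3 = 2^3 = 8
Strings in L = 0
Complement = total - |L|
= 8 - 0
= 8

8


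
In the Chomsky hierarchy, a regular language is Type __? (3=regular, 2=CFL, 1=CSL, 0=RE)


Chomsky hierarchy levels:
  Type 3: Regular (DFA/NFA/regex)
  Type 2: Context-free (PDA)
  Type 1: Context-sensitive
  Type 0: Recursively enumerable (TM)
'regular' corresponds to Type 3

3


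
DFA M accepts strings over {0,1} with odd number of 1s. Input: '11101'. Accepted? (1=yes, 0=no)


DFA has 2 states: q_even (start, accept=no) and q_odd
Processing string '11101' character by character:
  Position 0: read '1', 1-count=1 -> q_odd
  Position 1: read '1', 1-count=2 -> q_even
  Position 2: read '1', 1-count=3 -> q_odd
  Position 3: read '0', 1-count=3 -> q_odd (no change)
  Position 4: read '1', 1-count=4 -> q_even
Final state: q_even, total 1s = 4 (even); the DFA requires an odd count -> reject

0


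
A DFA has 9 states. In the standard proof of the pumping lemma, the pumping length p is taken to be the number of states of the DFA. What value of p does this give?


Pumping lemma for regular languages (standard proof):
Take p = |Q|, the number of DFA states.
Any string of length >= |Q| passes through |Q|+1 states while reading its first |Q| symbols,
so by pigeonhole some state repeats, giving the loop that can be pumped.
Here |Q| = 9
Therefore the proof uses p = 9

9


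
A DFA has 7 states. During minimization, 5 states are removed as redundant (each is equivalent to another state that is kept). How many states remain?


Original DFA: 7 states
Redundant states removed: 5
Minimized states = original - removed
= 7 - 5
= 2

2


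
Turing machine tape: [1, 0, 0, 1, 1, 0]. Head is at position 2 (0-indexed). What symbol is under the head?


Tape: [1, 0, 0, 1, 1, 0]
Positions: 0 1 2 3 4 5
Values:    1 0 0 1 1 0
Head at position 2
tape[2] = 0

0


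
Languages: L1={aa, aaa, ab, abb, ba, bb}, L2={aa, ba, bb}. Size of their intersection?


L1 = {aa, aaa, ab, abb, ba, bb}
L2 = {aa, ba, bb}
Checking each string in L1 against L2:
  'aa': in L2? Yes
  'aaa': in L2? No
  'ab': in L2? No
  'abb': in L2? No
  'ba': in L2? Yes
  'bb': in L2? Yes
Intersection = {aa, ba, bb}
|L1 ∩ L2| = 3

3


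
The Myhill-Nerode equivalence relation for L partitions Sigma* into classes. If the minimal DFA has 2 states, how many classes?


Myhill-Nerode theorem:
Number of equivalence classes = number of states in minimal DFA
Minimal DFA states = 2
Therefore equivalence classes = 2

2


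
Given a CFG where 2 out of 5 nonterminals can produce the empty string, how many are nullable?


Nonterminals: {S, A, B, C, D}
A nonterminal is nullable if it can derive epsilon
Counting nullable nonterminals: 2
Total nullable = 2

2


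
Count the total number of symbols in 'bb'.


String: 'bb'
Counting characters:
  'b' appears 2 time(s)
Total length = 0 + 2 = 2

2


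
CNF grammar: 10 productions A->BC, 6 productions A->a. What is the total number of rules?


CNF allows two rule forms:
  A -> BC (binary): 10 rules
  A -> a (terminal): 6 rules
Total = 10 + 6 = 16

16


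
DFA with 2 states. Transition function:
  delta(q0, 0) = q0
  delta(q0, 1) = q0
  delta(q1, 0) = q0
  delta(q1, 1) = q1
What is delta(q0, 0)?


Looking up transition function:
delta(q0, 0) in the table
Row: q0, Column: 0
Result: q0

q0


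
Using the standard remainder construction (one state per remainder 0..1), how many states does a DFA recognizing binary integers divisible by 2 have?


Divisibility by 2 is tracked via the remainder mod 2: 0, 1, ..., 1
The construction assigns one state to each remainder
Number of remainders = 2

2


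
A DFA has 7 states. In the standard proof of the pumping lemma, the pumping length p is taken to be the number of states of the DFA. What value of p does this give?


Pumping lemma for regular languages (standard proof):
Take p = |Q|, the number of DFA states.
Any string of length >= |Q| passes through |Q|+1 states while reading its first |Q| symbols,
so by pigeonhole some state repeats, giving the loop that can be pumped.
Here |Q| = 7
Therefore the proof uses p = 7

7


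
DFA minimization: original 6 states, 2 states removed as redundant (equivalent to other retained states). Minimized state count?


Original DFA: 6 states
Redundant states removed: 2
Minimized states = original - removed
= 6 - 2
= 4

4


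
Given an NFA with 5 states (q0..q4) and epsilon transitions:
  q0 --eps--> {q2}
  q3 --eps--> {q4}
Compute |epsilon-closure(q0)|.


Starting from q0
Initialize closure = {q0}
Follow epsilon from q0 -> add q2
Final closure: {q0, q2}
Size = 2

2


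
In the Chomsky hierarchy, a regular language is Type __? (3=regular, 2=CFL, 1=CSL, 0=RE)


Chomsky hierarchy levels:
  Type 3: Regular (DFA/NFA/regex)
  Type 2: Context-free (PDA)
  Type 1: Context-sensitive
  Type 0: Recursively enumerable (TM)
'regular' corresponds to Type 3

3


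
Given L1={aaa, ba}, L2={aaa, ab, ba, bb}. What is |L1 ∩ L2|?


L1 = {aaa, ba}
L2 = {aaa, ab, ba, bb}
Checking each string in L1 against L2:
  'aaa': in L2? Yes
  'ba': in L2? Yes
Intersection = {aaa, ba}
|L1 ∩ L2| = 2

2


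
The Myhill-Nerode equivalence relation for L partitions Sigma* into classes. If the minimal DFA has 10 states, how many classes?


Myhill-Nerode theorem:
Number of equivalence classes = number of states in minimal DFA
Minimal DFA states = 10
Therefore equivalence classes = 10

10


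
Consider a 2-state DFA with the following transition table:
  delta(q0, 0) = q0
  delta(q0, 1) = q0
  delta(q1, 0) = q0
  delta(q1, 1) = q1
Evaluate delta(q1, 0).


Looking up transition function:
delta(q1, 0) in the table
Row: q1, Column: 0
Result: q0

q0


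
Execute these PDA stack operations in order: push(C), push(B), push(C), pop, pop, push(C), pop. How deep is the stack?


Tracing stack operations:
  push(C) -> stack = [C], depth=1
  push(B) -> stack = [C,B], depth=2
  push(C) -> stack = [C,B,C], depth=3
  pop -> removed C, stack = [C,B], depth=2
  pop -> removed B, stack = [C], depth=1
  push(C) -> stack = [C,C], depth=2
  pop -> removed C, stack = [C], depth=1
Final depth = 1

1


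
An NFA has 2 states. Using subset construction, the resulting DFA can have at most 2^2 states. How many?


NFA has 2 states
Subset construction: each DFA state = subset of NFA states
Maximum subsets = 2^2
2^2 = 4

4


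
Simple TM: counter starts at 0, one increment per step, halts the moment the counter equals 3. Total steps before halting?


Counter starts at 0. Counting sequence:
  Step 1: counter = 1
  Step 2: counter = 2
  Step 3: counter = 3
Counter reached 3 -> halt
Total steps = 3

3


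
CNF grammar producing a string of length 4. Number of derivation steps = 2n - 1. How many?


Chomsky Normal Form derivation:
String length n = 4
Each step either:
  - Splits a nonterminal into two (n-1 such steps)
  - Converts a nonterminal to terminal (n such steps)
Total = (n-1) + n = 2n - 1
= 2(4) - 1
= 8 - 1
= 7

7


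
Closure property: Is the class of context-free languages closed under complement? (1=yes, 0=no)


CFL closure properties:
  Closed under: union, concatenation, Kleene star
  NOT closed under: intersection, complement
Operation 'complement' is in not-closed list -> No (not closed)

0


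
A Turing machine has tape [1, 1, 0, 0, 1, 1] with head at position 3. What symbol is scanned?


Tape: [1, 1, 0, 0, 1, 1]
Positions: 0 1 2 3 4 5
Values:    1 1 0 0 1 1
Head at position 3
tape[3] = 0

0


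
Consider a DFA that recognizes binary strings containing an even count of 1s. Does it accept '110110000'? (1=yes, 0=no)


DFA has 2 states: q_even (start, accept=yes) and q_odd
Processing string '110110000' character by character:
  Position 0: read '1', 1-count=1 -> q_odd
  Position 1: read '1', 1-count=2 -> q_even
  Position 2: read '0', 1-count=2 -> q_even (no change)
  Position 3: read '1', 1-count=3 -> q_odd
  Position 4: read '1', 1-count=4 -> q_even
  Position 5: read '0', 1-count=4 -> q_even (no change)
  Position 6: read '0', 1-count=4 -> q_even (no change)
  Position 7: read '0', 1-count=4 -> q_even (no change)
  Position 8: read '0', 1-count=4 -> q_even (no change)
Final state: q_even, total 1s = 4 (even); the DFA requires an even count -> accept

1


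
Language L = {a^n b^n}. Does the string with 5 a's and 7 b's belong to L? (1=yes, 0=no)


Language requires equal numbers of a's and b's
PDA pushes for each 'a', pops for each 'b'
Number of a's = 5
Number of b's = 7
5 != 7 -> Reject

0


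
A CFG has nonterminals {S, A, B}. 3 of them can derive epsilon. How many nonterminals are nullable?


Nonterminals: {S, A, B}
A nonterminal is nullable if it can derive epsilon
Counting nullable nonterminals: 3
Total nullable = 3

3


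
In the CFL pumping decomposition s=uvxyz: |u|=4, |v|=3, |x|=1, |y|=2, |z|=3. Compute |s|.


|s| = |u| + |v| + |x| + |y| + |z|
= 4 + 3 + 1 + 2 + 3
= 7 + 1 + 5
= 8 + 5
= 13

13


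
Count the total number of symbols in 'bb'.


String: 'bb'
Counting characters:
  'b' appears 2 time(s)
Total length = 0 + 2 = 2

2


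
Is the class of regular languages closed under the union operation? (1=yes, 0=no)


Regular languages are closed under:
- Union (DFA product construction)
- Intersection (DFA product construction)
- Complement (swap accept/reject states)
- Concatenation (NFA construction)
- Kleene star (NFA construction)
union is in this list
Therefore: closed

1


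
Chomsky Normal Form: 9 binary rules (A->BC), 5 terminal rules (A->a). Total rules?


CNF allows two rule forms:
  A -> BC (binary): 9 rules
  A -> a (terminal): 5 rules
Total = 9 + 5 = 14

14


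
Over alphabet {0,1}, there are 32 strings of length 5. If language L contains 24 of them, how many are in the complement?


Alphabet: {0,1}
String length: 5
Total strings of length 5 = 2^5 = 32
Strings in L = 24
Complement = total - |L|
= 32 - 24
= 8

8


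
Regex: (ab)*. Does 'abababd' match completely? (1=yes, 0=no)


Pattern: (ab)*
String: 'abababd'
Pattern requires: zero or more repetitions of 'ab'
Length 7 is odd -> cannot be (ab)* -> no match
Result: 0

0


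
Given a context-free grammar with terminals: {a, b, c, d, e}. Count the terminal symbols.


Terminal symbols: a, b, c, d, e
Counting each: a (#1), b (#2), c (#3), d (#4), e (#5)
Total = 5

5


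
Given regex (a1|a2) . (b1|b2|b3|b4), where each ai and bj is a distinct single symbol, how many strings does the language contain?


First group: 2 alternatives
Second group: 4 alternatives
Concatenation: each choice from group 1 pairs with each from group 2
Total = 2 x 4 = 8

8


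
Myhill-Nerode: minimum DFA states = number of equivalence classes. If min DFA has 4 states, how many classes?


Myhill-Nerode theorem:
Number of equivalence classes = number of states in minimal DFA
Minimal DFA states = 4
Therefore equivalence classes = 4

4


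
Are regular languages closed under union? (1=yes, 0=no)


Regular languages are closed under:
- Union (DFA product construction)
- Intersection (DFA product construction)
- Complement (swap accept/reject states)
- Concatenation (NFA construction)
- Kleene star (NFA construction)
union is in this list
Therefore: closed

1


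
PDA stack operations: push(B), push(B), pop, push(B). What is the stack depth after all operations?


Tracing stack operations:
  push(B) -> stack = [B], depth=1
  push(B) -> stack = [B,B], depth=2
  pop -> removed B, stack = [B], depth=1
  push(B) -> stack = [B,B], depth=2
Final depth = 2

2


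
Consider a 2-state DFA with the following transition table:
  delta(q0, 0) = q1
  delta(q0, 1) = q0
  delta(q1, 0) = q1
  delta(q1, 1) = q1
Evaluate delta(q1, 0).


Looking up transition function:
delta(q1, 0) in the table
Row: q1, Column: 0
Result: q1

q1


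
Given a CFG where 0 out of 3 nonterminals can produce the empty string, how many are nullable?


Nonterminals: {S, A, B}
A nonterminal is nullable if it can derive epsilon
Counting nullable nonterminals: 0
Total nullable = 0

0


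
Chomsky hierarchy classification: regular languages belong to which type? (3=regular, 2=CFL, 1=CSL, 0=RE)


Chomsky hierarchy levels:
  Type 3: Regular (DFA/NFA/regex)
  Type 2: Context-free (PDA)
  Type 1: Context-sensitive
  Type 0: Recursively enumerable (TM)
'regular' corresponds to Type 3

3


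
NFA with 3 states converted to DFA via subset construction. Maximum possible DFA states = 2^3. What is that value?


NFA has 3 states
Subset construction: each DFA state = subset of NFA states
Maximum subsets = 2^3
2^3 = 8

8


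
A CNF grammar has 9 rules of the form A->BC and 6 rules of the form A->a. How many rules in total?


CNF allows two rule forms:
  A -> BC (binary): 9 rules
  A -> a (terminal): 6 rules
Total = 9 + 6 = 15

15


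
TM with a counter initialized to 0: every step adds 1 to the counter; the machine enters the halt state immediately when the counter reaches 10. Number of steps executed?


Counter starts at 0. Counting sequence:
  Step 1: counter = 1
  Step 2: counter = 2
  Step 3: counter = 3
  Step 4: counter = 4
  Step 5: counter = 5
  Step 6: counter = 6
  ...
  Step 10: counter = 10
Counter reached 10 -> halt
Total steps = 10

10


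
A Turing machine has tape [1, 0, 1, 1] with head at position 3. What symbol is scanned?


Tape: [1, 0, 1, 1]
Positions: 0 1 2 3
Values:    1 0 1 1
Head at position 3
tape[3] = 1

1


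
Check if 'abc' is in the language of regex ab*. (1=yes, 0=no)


Pattern: ab*
String: 'abc'
Pattern requires: exactly one 'a' followed by zero or more 'b's
First char is 'a' -> OK
Rest 'bc': all b's? No
Result: 0

0


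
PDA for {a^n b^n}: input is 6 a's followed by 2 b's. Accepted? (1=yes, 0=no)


Language requires equal numbers of a's and b's
PDA pushes for each 'a', pops for each 'b'
Number of a's = 6
Number of b's = 2
6 != 2 -> Reject

0


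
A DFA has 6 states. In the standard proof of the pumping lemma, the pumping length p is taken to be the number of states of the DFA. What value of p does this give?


Pumping lemma for regular languages (standard proof):
Take p = |Q|, the number of DFA states.
Any string of length >= |Q| passes through |Q|+1 states while reading its first |Q| symbols,
so by pigeonhole some state repeats, giving the loop that can be pumped.
Here |Q| = 6
Therefore the proof uses p = 6

6


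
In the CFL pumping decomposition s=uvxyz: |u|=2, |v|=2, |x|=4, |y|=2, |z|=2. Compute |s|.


|s| = |u| + |v| + |x| + |y| + |z|
= 2 + 2 + 4 + 2 + 2
= 4 + 4 + 4
= 8 + 4
= 12

12


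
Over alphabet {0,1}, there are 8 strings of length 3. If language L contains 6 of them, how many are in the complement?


Alphabet: {0,1}
String length: 3
Total strings of length 3 = 2^3 = 8
Strings in L = 6
Complement = total - |L|
= 8 - 6
= 2

2


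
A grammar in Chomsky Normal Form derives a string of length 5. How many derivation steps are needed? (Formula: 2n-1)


Chomsky Normal Form derivation:
String length n = 5
Each step either:
  - Splits a nonterminal into two (n-1 such steps)
  - Converts a nonterminal to terminal (n such steps)
Total = (n-1) + n = 2n - 1
= 2(5) - 1
= 10 - 1
= 9

9


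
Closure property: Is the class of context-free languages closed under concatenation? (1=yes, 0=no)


CFL closure properties:
  Closed under: union, concatenation, Kleene star
  NOT closed under: intersection, complement
Operation 'concatenation' is in closed list -> Yes (closed)

1


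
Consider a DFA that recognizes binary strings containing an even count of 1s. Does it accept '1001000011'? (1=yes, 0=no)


DFA has 2 states: q_even (start, accept=yes) and q_odd
Processing string '1001000011' character by character:
  Position 0: read '1', 1-count=1 -> q_odd
  Position 1: read '0', 1-count=1 -> q_odd (no change)
  Position 2: read '0', 1-count=1 -> q_odd (no change)
  Position 3: read '1', 1-count=2 -> q_even
  Position 4: read '0', 1-count=2 -> q_even (no change)
  Position 5: read '0', 1-count=2 -> q_even (no change)
  Position 6: read '0', 1-count=2 -> q_even (no change)
  Position 7: read '0', 1-count=2 -> q_even (no change)
  Position 8: read '1', 1-count=3 -> q_odd
  Position 9: read '1', 1-count=4 -> q_even
Final state: q_even, total 1s = 4 (even); the DFA requires an even count -> accept

1


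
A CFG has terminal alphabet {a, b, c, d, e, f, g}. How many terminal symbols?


Terminal symbols: a, b, c, d, e, f, g
Counting each: a (#1), b (#2), c (#3), d (#4), e (#5), f (#6), g (#7)
Total = 7

7


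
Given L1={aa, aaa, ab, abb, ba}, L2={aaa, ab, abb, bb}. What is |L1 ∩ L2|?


L1 = {aa, aaa, ab, abb, ba}
L2 = {aaa, ab, abb, bb}
Checking each string in L1 against L2:
  'aa': in L2? No
  'aaa': in L2? Yes
  'ab': in L2? Yes
  'abb': in L2? Yes
  'ba': in L2? No
Intersection = {aaa, ab, abb}
|L1 ∩ L2| = 3

3


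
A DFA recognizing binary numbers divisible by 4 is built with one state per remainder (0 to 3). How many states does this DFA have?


Divisibility by 4 is tracked via the remainder mod 4: 0, 1, ..., 3
The construction assigns one state to each remainder
Number of remainders = 4

4


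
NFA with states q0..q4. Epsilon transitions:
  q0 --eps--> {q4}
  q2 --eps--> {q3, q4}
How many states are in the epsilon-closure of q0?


Starting from q0
Initialize closure = {q0}
Follow epsilon from q0 -> add q4
Final closure: {q0, q4}
Size = 2

2


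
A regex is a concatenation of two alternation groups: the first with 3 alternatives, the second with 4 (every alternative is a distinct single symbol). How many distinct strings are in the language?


First group: 3 alternatives
Second group: 4 alternatives
Concatenation: each choice from group 1 pairs with each from group 2
Total = 3 x 4 = 12

12


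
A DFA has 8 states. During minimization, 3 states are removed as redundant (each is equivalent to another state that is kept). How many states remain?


Original DFA: 8 states
Redundant states removed: 3
Minimized states = original - removed
= 8 - 3
= 5

5


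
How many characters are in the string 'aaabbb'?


String: 'aaabbb'
Counting characters:
  'a' appears 3 time(s)
  'b' appears 3 time(s)
Total length = 3 + 3 = 6

6


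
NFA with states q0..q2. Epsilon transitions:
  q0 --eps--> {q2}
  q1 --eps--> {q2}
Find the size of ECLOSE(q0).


Starting from q0
Initialize closure = {q0}
Follow epsilon from q0 -> add q2
Final closure: {q0, q2}
Size = 2

2


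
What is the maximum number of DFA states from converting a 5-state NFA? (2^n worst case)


NFA has 5 states
Subset construction: each DFA state = subset of NFA states
Maximum subsets = 2^5
2^5 = 32

32


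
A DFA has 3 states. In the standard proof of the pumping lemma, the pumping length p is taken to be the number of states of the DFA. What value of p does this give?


Pumping lemma for regular languages (standard proof):
Take p = |Q|, the number of DFA states.
Any string of length >= |Q| passes through |Q|+1 states while reading its first |Q| symbols,
so by pigeonhole some state repeats, giving the loop that can be pumped.
Here |Q| = 3
Therefore the proof uses p = 3

3


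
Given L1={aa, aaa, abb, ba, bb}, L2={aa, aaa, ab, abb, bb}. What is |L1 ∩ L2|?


L1 = {aa, aaa, abb, ba, bb}
L2 = {aa, aaa, ab, abb, bb}
Checking each string in L1 against L2:
  'aa': in L2? Yes
  'aaa': in L2? Yes
  'abb': in L2? Yes
  'ba': in L2? No
  'bb': in L2? Yes
Intersection = {aa, aaa, abb, bb}
|L1 ∩ L2| = 4

4


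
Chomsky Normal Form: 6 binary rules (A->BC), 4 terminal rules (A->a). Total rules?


CNF allows two rule forms:
  A -> BC (binary): 6 rules
  A -> a (terminal): 4 rules
Total = 6 + 4 = 10

10


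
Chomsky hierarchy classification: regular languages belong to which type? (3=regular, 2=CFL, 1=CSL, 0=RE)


Chomsky hierarchy levels:
  Type 3: Regular (DFA/NFA/regex)
  Type 2: Context-free (PDA)
  Type 1: Context-sensitive
  Type 0: Recursively enumerable (TM)
'regular' corresponds to Type 3

3


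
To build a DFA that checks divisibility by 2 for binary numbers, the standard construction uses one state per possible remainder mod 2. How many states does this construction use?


Divisibility by 2 is tracked via the remainder mod 2: 0, 1, ..., 1
The construction assigns one state to each remainder
Number of remainders = 2

2


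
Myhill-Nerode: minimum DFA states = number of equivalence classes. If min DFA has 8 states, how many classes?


Myhill-Nerode theorem:
Number of equivalence classes = number of states in minimal DFA
Minimal DFA states = 8
Therefore equivalence classes = 8

8


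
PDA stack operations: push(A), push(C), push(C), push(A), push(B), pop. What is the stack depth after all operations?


Tracing stack operations:
  push(A) -> stack = [A], depth=1
  push(C) -> stack = [A,C], depth=2
  push(C) -> stack = [A,C,C], depth=3
  push(A) -> stack = [A,C,C,A], depth=4
  push(B) -> stack = [A,C,C,A,B], depth=5
  pop -> removed B, stack = [A,C,C,A], depth=4
Final depth = 4

4


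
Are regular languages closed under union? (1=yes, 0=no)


Regular languages are closed under:
- Union (DFA product construction)
- Intersection (DFA product construction)
- Complement (swap accept/reject states)
- Concatenation (NFA construction)
- Kleene star (NFA construction)
union is in this list
Therefore: closed

1


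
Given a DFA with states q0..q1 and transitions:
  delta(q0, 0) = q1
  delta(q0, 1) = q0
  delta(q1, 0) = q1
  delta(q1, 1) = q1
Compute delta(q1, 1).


Looking up transition function:
delta(q1, 1) in the table
Row: q1, Column: 1
Result: q1

q1


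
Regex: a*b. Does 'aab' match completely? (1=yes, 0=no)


Pattern: a*b
String: 'aab'
Pattern requires: zero or more 'a's followed by exactly one 'b'
Found 2 leading 'a's
Remaining: 'b'
Remaining is exactly 'b' -> match
Result: 1

1


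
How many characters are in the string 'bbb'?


String: 'bbb'
Counting characters:
  'b' appears 3 time(s)
Total length = 0 + 3 = 3

3


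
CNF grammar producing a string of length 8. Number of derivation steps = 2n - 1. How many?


Chomsky Normal Form derivation:
String length n = 8
Each step either:
  - Splits a nonterminal into two (n-1 such steps)
  - Converts a nonterminal to terminal (n such steps)
Total = (n-1) + n = 2n - 1
= 2(8) - 1
= 16 - 1
= 15

15


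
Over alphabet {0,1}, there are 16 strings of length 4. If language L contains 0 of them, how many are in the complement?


Alphabet: {0,1}
String length: 4
Total strings of length 4 = 2^4 = 16
Strings in L = 0
Complement = total - |L|
= 16 - 0
= 16

16


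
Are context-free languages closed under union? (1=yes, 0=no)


CFL closure properties:
  Closed under: union, concatenation, Kleene star
  NOT closed under: intersection, complement
Operation 'union' is in closed list -> Yes (closed)

1


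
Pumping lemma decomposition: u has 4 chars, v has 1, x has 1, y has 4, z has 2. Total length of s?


|s| = |u| + |v| + |x| + |y| + |z|
= 4 + 1 + 1 + 4 + 2
= 5 + 1 + 6
= 6 + 6
= 12

12


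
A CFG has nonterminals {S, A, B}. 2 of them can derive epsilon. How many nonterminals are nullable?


Nonterminals: {S, A, B}
A nonterminal is nullable if it can derive epsilon
Counting nullable nonterminals: 2
Total nullable = 2

2


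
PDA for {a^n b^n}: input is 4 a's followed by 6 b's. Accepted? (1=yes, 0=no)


Language requires equal numbers of a's and b's
PDA pushes for each 'a', pops for each 'b'
Number of a's = 4
Number of b's = 6
4 != 6 -> Reject

0


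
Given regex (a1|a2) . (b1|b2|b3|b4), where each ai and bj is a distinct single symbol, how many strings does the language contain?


First group: 2 alternatives
Second group: 4 alternatives
Concatenation: each choice from group 1 pairs with each from group 2
Total = 2 x 4 = 8

8


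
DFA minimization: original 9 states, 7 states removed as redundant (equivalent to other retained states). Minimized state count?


Original DFA: 9 states
Redundant states removed: 7
Minimized states = original - removed
= 9 - 7
= 2

2


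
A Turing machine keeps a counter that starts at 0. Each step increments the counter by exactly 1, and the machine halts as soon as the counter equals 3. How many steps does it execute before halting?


Counter starts at 0. Counting sequence:
  Step 1: counter = 1
  Step 2: counter = 2
  Step 3: counter = 3
Counter reached 3 -> halt
Total steps = 3

3


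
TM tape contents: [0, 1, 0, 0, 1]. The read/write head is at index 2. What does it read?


Tape: [0, 1, 0, 0, 1]
Positions: 0 1 2 3 4
Values:    0 1 0 0 1
Head at position 2
tape[2] = 0

0


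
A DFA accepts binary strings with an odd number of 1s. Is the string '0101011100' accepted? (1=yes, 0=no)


DFA has 2 states: q_even (start, accept=no) and q_odd
Processing string '0101011100' character by character:
  Position 0: read '0', 1-count=0 -> q_even (no change)
  Position 1: read '1', 1-count=1 -> q_odd
  Position 2: read '0', 1-count=1 -> q_odd (no change)
  Position 3: read '1', 1-count=2 -> q_even
  Position 4: read '0', 1-count=2 -> q_even (no change)
  Position 5: read '1', 1-count=3 -> q_odd
  Position 6: read '1', 1-count=4 -> q_even
  Position 7: read '1', 1-count=5 -> q_odd
  Position 8: read '0', 1-count=5 -> q_odd (no change)
  Position 9: read '0', 1-count=5 -> q_odd (no change)
Final state: q_odd, total 1s = 5 (odd); the DFA requires an odd count -> accept

1


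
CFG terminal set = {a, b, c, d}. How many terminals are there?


Terminal symbols: a, b, c, d
Counting each: a (#1), b (#2), c (#3), d (#4)
Total = 4

4


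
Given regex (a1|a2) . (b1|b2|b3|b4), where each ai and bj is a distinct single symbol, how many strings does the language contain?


First group: 2 alternatives
Second group: 4 alternatives
Concatenation: each choice from group 1 pairs with each from group 2
Total = 2 x 4 = 8

8


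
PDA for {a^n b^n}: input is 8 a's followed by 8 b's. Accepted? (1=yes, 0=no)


Language requires equal numbers of a's and b's
PDA pushes for each 'a', pops for each 'b'
Number of a's = 8
Number of b's = 8
8 == 8 -> Accept

1


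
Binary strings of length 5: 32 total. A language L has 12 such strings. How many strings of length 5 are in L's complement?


Alphabet: {0,1}
String length: 5
Total strings of length 5 = 2^5 = 32
Strings in L = 12
Complement = total - |L|
= 32 - 12
= 20

20


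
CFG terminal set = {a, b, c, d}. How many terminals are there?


Terminal symbols: a, b, c, d
Counting each: a (#1), b (#2), c (#3), d (#4)
Total = 4

4


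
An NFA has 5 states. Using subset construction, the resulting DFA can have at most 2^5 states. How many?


NFA has 5 states
Subset construction: each DFA state = subset of NFA states
Maximum subsets = 2^5
2^5 = 32

32


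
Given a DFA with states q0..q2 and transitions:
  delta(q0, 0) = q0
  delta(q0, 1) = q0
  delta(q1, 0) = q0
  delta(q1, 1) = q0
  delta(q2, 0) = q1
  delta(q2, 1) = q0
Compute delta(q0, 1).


Looking up transition function:
delta(q0, 1) in the table
Row: q0, Column: 1
Result: q0

q0


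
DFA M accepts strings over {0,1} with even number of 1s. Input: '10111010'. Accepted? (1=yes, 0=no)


DFA has 2 states: q_even (start, accept=yes) and q_odd
Processing string '10111010' character by character:
  Position 0: read '1', 1-count=1 -> q_odd
  Position 1: read '0', 1-count=1 -> q_odd (no change)
  Position 2: read '1', 1-count=2 -> q_even
  Position 3: read '1', 1-count=3 -> q_odd
  Position 4: read '1', 1-count=4 -> q_even
  Position 5: read '0', 1-count=4 -> q_even (no change)
  Position 6: read '1', 1-count=5 -> q_odd
  Position 7: read '0', 1-count=5 -> q_odd (no change)
Final state: q_odd, total 1s = 5 (odd); the DFA requires an even count -> reject

0


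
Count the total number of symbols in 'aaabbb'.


String: 'aaabbb'
Counting characters:
  'a' appears 3 time(s)
  'b' appears 3 time(s)
Total length = 3 + 3 = 6

6


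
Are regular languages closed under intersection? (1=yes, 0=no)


Regular languages are closed under:
- Union (DFA product construction)
- Intersection (DFA product construction)
- Complement (swap accept/reject states)
- Concatenation (NFA construction)
- Kleene star (NFA construction)
intersection is in this list
Therefore: closed

1


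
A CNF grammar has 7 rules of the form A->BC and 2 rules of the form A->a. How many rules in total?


CNF allows two rule forms:
  A -> BC (binary): 7 rules
  A -> a (terminal): 2 rules
Total = 7 + 2 = 9

9


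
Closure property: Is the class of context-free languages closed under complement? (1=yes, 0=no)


CFL closure properties:
  Closed under: union, concatenation, Kleene star
  NOT closed under: intersection, complement
Operation 'complement' is in not-closed list -> No (not closed)

0


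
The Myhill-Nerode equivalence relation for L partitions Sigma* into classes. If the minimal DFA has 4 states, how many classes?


Myhill-Nerode theorem:
Number of equivalence classes = number of states in minimal DFA
Minimal DFA states = 4
Therefore equivalence classes = 4

4


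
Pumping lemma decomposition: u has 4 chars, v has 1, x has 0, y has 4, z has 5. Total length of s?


|s| = |u| + |v| + |x| + |y| + |z|
= 4 + 1 + 0 + 4 + 5
= 5 + 0 + 9
= 5 + 9
= 14

14


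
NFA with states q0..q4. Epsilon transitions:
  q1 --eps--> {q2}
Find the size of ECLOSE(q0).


Starting from q0
Initialize closure = {q0}
q0 has no outgoing epsilon transitions -> nothing to add
Final closure: {q0}
Size = 1

1


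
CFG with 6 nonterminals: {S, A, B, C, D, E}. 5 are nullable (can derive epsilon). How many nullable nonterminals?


Nonterminals: {S, A, B, C, D, E}
A nonterminal is nullable if it can derive epsilon
Counting nullable nonterminals: 5
Total nullable = 5

5


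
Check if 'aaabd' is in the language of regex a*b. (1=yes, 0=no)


Pattern: a*b
String: 'aaabd'
Pattern requires: zero or more 'a's followed by exactly one 'b'
Found 3 leading 'a's
Remaining: 'bd'
Remaining is not 'b' -> no match
Result: 0

0


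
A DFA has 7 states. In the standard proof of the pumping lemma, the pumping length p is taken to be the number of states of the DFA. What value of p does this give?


Pumping lemma for regular languages (standard proof):
Take p = |Q|, the number of DFA states.
Any string of length >= |Q| passes through |Q|+1 states while reading its first |Q| symbols,
so by pigeonhole some state repeats, giving the loop that can be pumped.
Here |Q| = 7
Therefore the proof uses p = 7

7


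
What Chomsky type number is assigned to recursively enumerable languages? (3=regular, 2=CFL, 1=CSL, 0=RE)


Chomsky hierarchy levels:
  Type 3: Regular (DFA/NFA/regex)
  Type 2: Context-free (PDA)
  Type 1: Context-sensitive
  Type 0: Recursively enumerable (TM)
'recursively enumerable' corresponds to Type 0

0


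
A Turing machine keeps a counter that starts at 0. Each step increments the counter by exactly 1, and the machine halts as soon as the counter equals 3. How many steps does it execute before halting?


Counter starts at 0. Counting sequence:
  Step 1: counter = 1
  Step 2: counter = 2
  Step 3: counter = 3
Counter reached 3 -> halt
Total steps = 3

3


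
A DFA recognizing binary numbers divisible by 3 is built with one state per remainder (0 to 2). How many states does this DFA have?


Divisibility by 3 is tracked via the remainder mod 3: 0, 1, ..., 2
The construction assigns one state to each remainder
Number of remainders = 3

3


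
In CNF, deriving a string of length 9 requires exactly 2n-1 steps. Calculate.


Chomsky Normal Form derivation:
String length n = 9
Each step either:
  - Splits a nonterminal into two (n-1 such steps)
  - Converts a nonterminal to terminal (n such steps)
Total = (n-1) + n = 2n - 1
= 2(9) - 1
= 18 - 1
= 17

17


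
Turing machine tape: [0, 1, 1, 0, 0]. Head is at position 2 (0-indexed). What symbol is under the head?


Tape: [0, 1, 1, 0, 0]
Positions: 0 1 2 3 4
Values:    0 1 1 0 0
Head at position 2
tape[2] = 1

1


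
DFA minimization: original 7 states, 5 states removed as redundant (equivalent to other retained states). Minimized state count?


Original DFA: 7 states
Redundant states removed: 5
Minimized states = original - removed
= 7 - 5
= 2

2


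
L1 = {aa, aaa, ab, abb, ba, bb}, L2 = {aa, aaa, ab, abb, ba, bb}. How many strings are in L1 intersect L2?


L1 = {aa, aaa, ab, abb, ba, bb}
L2 = {aa, aaa, ab, abb, ba, bb}
Checking each string in L1 against L2:
  'aa': in L2? Yes
  'aaa': in L2? Yes
  'ab': in L2? Yes
  'abb': in L2? Yes
  'ba': in L2? Yes
  'bb': in L2? Yes
Intersection = {aa, aaa, ab, abb, ba, bb}
|L1 ∩ L2| = 6

6
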